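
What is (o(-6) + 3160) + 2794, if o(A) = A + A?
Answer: 5942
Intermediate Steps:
o(A) = 2*A
(o(-6) + 3160) + 2794 = (2*(-6) + 3160) + 2794 = (-12 + 3160) + 2794 = 3148 + 2794 = 5942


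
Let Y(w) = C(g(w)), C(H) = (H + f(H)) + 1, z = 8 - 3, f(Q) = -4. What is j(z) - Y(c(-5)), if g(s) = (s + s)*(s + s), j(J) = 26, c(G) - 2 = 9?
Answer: -455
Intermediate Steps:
c(G) = 11 (c(G) = 2 + 9 = 11)
z = 5
g(s) = 4*s**2 (g(s) = (2*s)*(2*s) = 4*s**2)
C(H) = -3 + H (C(H) = (H - 4) + 1 = (-4 + H) + 1 = -3 + H)
Y(w) = -3 + 4*w**2
j(z) - Y(c(-5)) = 26 - (-3 + 4*11**2) = 26 - (-3 + 4*121) = 26 - (-3 + 484) = 26 - 1*481 = 26 - 481 = -455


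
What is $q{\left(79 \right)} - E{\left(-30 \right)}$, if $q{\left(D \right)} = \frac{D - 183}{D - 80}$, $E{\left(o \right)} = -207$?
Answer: $311$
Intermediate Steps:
$q{\left(D \right)} = \frac{-183 + D}{-80 + D}$
$q{\left(79 \right)} - E{\left(-30 \right)} = \frac{-183 + 79}{-80 + 79} - -207 = \frac{1}{-1} \left(-104\right) + 207 = \left(-1\right) \left(-104\right) + 207 = 104 + 207 = 311$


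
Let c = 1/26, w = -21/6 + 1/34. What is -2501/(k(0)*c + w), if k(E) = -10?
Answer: 552721/852 ≈ 648.73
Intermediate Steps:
w = -59/17 (w = -21*⅙ + 1*(1/34) = -7/2 + 1/34 = -59/17 ≈ -3.4706)
c = 1/26 ≈ 0.038462
-2501/(k(0)*c + w) = -2501/(-10*1/26 - 59/17) = -2501/(-5/13 - 59/17) = -2501/(-852/221) = -2501*(-221/852) = 552721/852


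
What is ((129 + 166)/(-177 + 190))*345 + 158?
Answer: 103829/13 ≈ 7986.8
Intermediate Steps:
((129 + 166)/(-177 + 190))*345 + 158 = (295/13)*345 + 158 = 101775/13 + 158 = 103829/13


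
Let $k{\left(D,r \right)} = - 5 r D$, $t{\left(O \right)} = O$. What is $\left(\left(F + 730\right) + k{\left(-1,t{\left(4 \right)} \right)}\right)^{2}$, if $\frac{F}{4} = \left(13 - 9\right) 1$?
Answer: $586756$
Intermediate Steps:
$F = 16$ ($F = 4 \left(13 - 9\right) 1 = 4 \cdot 4 \cdot 1 = 4 \cdot 4 = 16$)
$k{\left(D,r \right)} = - 5 D r$
$\left(\left(F + 730\right) + k{\left(-1,t{\left(4 \right)} \right)}\right)^{2} = \left(\left(16 + 730\right) - \left(-5\right) 4\right)^{2} = \left(746 + 20\right)^{2} = 766^{2} = 586756$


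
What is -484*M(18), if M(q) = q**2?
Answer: -156816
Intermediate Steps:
-484*M(18) = -484*18**2 = -484*324 = -156816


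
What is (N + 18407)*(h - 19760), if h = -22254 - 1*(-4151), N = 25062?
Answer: -1645866747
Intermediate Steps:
h = -18103 (h = -22254 + 4151 = -18103)
(N + 18407)*(h - 19760) = (25062 + 18407)*(-18103 - 19760) = 43469*(-37863) = -1645866747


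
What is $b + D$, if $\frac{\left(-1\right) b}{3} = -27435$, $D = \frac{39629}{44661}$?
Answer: $\frac{3675863234}{44661} \approx 82306.0$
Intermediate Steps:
$D = \frac{39629}{44661}$ ($D = 39629 \cdot \frac{1}{44661} = \frac{39629}{44661} \approx 0.88733$)
$b = 82305$ ($b = \left(-3\right) \left(-27435\right) = 82305$)
$b + D = 82305 + \frac{39629}{44661} = \frac{3675863234}{44661}$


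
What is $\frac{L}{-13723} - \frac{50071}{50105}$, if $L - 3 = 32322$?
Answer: $- \frac{2306768458}{687590915} \approx -3.3549$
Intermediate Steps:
$L = 32325$ ($L = 3 + 32322 = 32325$)
$\frac{L}{-13723} - \frac{50071}{50105} = \frac{32325}{-13723} - \frac{50071}{50105} = 32325 \left(- \frac{1}{13723}\right) - \frac{50071}{50105} = - \frac{32325}{13723} - \frac{50071}{50105} = - \frac{2306768458}{687590915}$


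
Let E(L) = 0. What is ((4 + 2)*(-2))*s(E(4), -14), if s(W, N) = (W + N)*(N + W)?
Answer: -2352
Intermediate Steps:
s(W, N) = (N + W)² (s(W, N) = (N + W)*(N + W) = (N + W)²)
((4 + 2)*(-2))*s(E(4), -14) = ((4 + 2)*(-2))*(-14 + 0)² = (6*(-2))*(-14)² = -12*196 = -2352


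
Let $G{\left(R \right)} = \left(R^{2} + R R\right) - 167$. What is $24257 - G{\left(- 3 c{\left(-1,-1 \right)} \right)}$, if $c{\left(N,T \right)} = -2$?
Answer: $24352$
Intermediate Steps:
$G{\left(R \right)} = -167 + 2 R^{2}$ ($G{\left(R \right)} = \left(R^{2} + R^{2}\right) - 167 = 2 R^{2} - 167 = -167 + 2 R^{2}$)
$24257 - G{\left(- 3 c{\left(-1,-1 \right)} \right)} = 24257 - \left(-167 + 2 \left(\left(-3\right) \left(-2\right)\right)^{2}\right) = 24257 - \left(-167 + 2 \cdot 6^{2}\right) = 24257 - \left(-167 + 2 \cdot 36\right) = 24257 - \left(-167 + 72\right) = 24257 - -95 = 24257 + 95 = 24352$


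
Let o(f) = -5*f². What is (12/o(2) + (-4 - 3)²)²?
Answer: 58564/25 ≈ 2342.6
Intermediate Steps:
(12/o(2) + (-4 - 3)²)² = (12/((-5*2²)) + (-4 - 3)²)² = (12/((-5*4)) + (-7)²)² = (12/(-20) + 49)² = (12*(-1/20) + 49)² = (-⅗ + 49)² = (242/5)² = 58564/25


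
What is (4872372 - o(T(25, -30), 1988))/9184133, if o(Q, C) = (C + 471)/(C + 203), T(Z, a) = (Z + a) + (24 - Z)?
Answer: 10675364593/20122435403 ≈ 0.53052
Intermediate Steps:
T(Z, a) = 24 + a
o(Q, C) = (471 + C)/(203 + C)
(4872372 - o(T(25, -30), 1988))/9184133 = (4872372 - (471 + 1988)/(203 + 1988))/9184133 = (4872372 - 2459/2191)*(1/9184133) = (10675364593/2191)*(1/9184133) = 10675364593/20122435403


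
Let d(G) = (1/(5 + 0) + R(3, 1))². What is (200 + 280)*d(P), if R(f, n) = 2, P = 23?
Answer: 11616/5 ≈ 2323.2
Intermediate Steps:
d(G) = 121/25 (d(G) = (1/(5 + 0) + 2)² = (1/5 + 2)² = (⅕ + 2)² = (11/5)² = 121/25)
(200 + 280)*d(P) = (200 + 280)*(121/25) = 480*(121/25) = 11616/5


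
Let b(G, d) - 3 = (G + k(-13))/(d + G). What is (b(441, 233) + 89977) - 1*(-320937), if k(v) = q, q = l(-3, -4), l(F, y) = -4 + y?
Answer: 276958491/674 ≈ 4.1092e+5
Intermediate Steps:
q = -8 (q = -4 - 4 = -8)
k(v) = -8
b(G, d) = 3 + (-8 + G)/(G + d) (b(G, d) = 3 + (G - 8)/(d + G) = 3 + (-8 + G)/(G + d))
(b(441, 233) + 89977) - 1*(-320937) = ((-8 + 3*233 + 4*441)/(441 + 233) + 89977) - 1*(-320937) = ((-8 + 699 + 1764)/674 + 89977) + 320937 = ((1/674)*2455 + 89977) + 320937 = (2455/674 + 89977) + 320937 = 60646953/674 + 320937 = 276958491/674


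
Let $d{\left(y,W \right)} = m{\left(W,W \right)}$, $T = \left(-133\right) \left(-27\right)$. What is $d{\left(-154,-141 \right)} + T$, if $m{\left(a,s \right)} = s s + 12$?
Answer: $23484$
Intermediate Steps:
$T = 3591$
$m{\left(a,s \right)} = 12 + s^{2}$ ($m{\left(a,s \right)} = s^{2} + 12 = 12 + s^{2}$)
$d{\left(y,W \right)} = 12 + W^{2}$
$d{\left(-154,-141 \right)} + T = \left(12 + \left(-141\right)^{2}\right) + 3591 = \left(12 + 19881\right) + 3591 = 19893 + 3591 = 23484$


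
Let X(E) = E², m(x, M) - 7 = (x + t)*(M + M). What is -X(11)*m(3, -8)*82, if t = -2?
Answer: 89298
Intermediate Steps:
m(x, M) = 7 + 2*M*(-2 + x) (m(x, M) = 7 + (x - 2)*(M + M) = 7 + (-2 + x)*(2*M) = 7 + 2*M*(-2 + x))
-X(11)*m(3, -8)*82 = -11²*(7 - 4*(-8) + 2*(-8)*3)*82 = -121*(7 + 32 - 48)*82 = -121*(-9)*82 = -(-1089)*82 = -1*(-89298) = 89298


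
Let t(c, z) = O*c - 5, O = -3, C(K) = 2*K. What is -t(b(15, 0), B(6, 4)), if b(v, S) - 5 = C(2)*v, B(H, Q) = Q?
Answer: 200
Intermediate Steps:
b(v, S) = 5 + 4*v (b(v, S) = 5 + (2*2)*v = 5 + 4*v)
t(c, z) = -5 - 3*c (t(c, z) = -3*c - 5 = -5 - 3*c)
-t(b(15, 0), B(6, 4)) = -(-5 - 3*(5 + 4*15)) = -(-5 - 3*(5 + 60)) = -(-5 - 3*65) = -(-5 - 195) = -1*(-200) = 200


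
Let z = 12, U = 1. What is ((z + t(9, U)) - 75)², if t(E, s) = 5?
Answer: 3364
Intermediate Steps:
((z + t(9, U)) - 75)² = ((12 + 5) - 75)² = (17 - 75)² = (-58)² = 3364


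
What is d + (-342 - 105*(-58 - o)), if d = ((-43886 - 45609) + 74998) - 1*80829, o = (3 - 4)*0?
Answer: -89578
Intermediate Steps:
o = 0 (o = -1*0 = 0)
d = -95326 (d = (-89495 + 74998) - 80829 = -14497 - 80829 = -95326)
d + (-342 - 105*(-58 - o)) = -95326 + (-342 - 105*(-58 - 1*0)) = -95326 + (-342 - 105*(-58 + 0)) = -95326 + (-342 - 105*(-58)) = -95326 + (-342 + 6090) = -95326 + 5748 = -89578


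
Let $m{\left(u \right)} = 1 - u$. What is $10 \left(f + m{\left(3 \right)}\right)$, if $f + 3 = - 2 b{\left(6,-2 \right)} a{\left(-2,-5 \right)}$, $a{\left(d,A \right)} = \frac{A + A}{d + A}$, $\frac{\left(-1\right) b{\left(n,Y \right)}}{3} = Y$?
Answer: $- \frac{1550}{7} \approx -221.43$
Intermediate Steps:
$b{\left(n,Y \right)} = - 3 Y$
$a{\left(d,A \right)} = \frac{2 A}{A + d}$
$f = - \frac{141}{7}$ ($f = -3 + - 2 \left(\left(-3\right) \left(-2\right)\right) 2 \left(-5\right) \frac{1}{-5 - 2} = -3 + \left(-2\right) 6 \cdot 2 \left(-5\right) \frac{1}{-7} = -3 - 12 \cdot 2 \left(-5\right) \left(- \frac{1}{7}\right) = -3 - \frac{120}{7} = - \frac{141}{7} \approx -20.143$)
$10 \left(f + m{\left(3 \right)}\right) = 10 \left(- \frac{141}{7} + \left(1 - 3\right)\right) = 10 \left(- \frac{141}{7} - 2\right) = 10 \left(- \frac{155}{7}\right) = - \frac{1550}{7}$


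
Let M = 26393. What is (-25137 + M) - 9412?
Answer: -8156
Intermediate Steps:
(-25137 + M) - 9412 = (-25137 + 26393) - 9412 = 1256 - 9412 = -8156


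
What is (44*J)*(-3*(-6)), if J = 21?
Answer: 16632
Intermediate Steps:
(44*J)*(-3*(-6)) = (44*21)*(-3*(-6)) = 924*18 = 16632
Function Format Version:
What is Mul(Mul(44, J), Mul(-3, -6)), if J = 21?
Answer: 16632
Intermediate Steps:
Mul(Mul(44, J), Mul(-3, -6)) = Mul(Mul(44, 21), Mul(-3, -6)) = Mul(924, 18) = 16632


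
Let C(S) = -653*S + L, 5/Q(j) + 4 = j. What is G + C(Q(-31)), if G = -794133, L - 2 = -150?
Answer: -5559314/7 ≈ -7.9419e+5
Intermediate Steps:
L = -148 (L = 2 - 150 = -148)
Q(j) = 5/(-4 + j)
C(S) = -148 - 653*S (C(S) = -653*S - 148 = -148 - 653*S)
G + C(Q(-31)) = -794133 + (-148 - 3265/(-4 - 31)) = -794133 + (-148 - 3265/(-35)) = -794133 + (-148 - 3265*(-1)/35) = -794133 + (-148 - 653*(-⅐)) = -794133 + (-148 + 653/7) = -794133 - 383/7 = -5559314/7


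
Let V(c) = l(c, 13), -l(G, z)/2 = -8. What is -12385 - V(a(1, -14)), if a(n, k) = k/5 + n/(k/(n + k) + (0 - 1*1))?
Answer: -12401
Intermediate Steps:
a(n, k) = k/5 + n/(-1 + k/(k + n)) (a(n, k) = k*(1/5) + n/(k/(k + n) + (0 - 1)) = k/5 + n/(k/(k + n) - 1) = k/5 + n/(-1 + k/(k + n)))
l(G, z) = 16 (l(G, z) = -2*(-8) = 16)
V(c) = 16
-12385 - V(a(1, -14)) = -12385 - 1*16 = -12385 - 16 = -12401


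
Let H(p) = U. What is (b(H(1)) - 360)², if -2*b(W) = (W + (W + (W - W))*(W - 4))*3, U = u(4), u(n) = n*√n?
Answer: 176400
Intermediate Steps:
u(n) = n^(3/2)
U = 8 (U = 4^(3/2) = 8)
H(p) = 8
b(W) = -3*W/2 - 3*W*(-4 + W)/2 (b(W) = -(W + (W + (W - W))*(W - 4))*3/2 = -(W + (W + 0)*(-4 + W))*3/2 = -(W + W*(-4 + W))*3/2 = -(3*W + 3*W*(-4 + W))/2 = -3*W/2 - 3*W*(-4 + W)/2)
(b(H(1)) - 360)² = ((3/2)*8*(3 - 1*8) - 360)² = ((3/2)*8*(3 - 8) - 360)² = ((3/2)*8*(-5) - 360)² = (-60 - 360)² = (-420)² = 176400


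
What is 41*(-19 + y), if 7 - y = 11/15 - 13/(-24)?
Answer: -21771/40 ≈ -544.28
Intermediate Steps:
y = 229/40 (y = 7 - (11/15 - 13/(-24)) = 7 - (11*(1/15) - 13*(-1/24)) = 7 - (11/15 + 13/24) = 7 - 1*51/40 = 7 - 51/40 = 229/40 ≈ 5.7250)
41*(-19 + y) = 41*(-19 + 229/40) = 41*(-531/40) = -21771/40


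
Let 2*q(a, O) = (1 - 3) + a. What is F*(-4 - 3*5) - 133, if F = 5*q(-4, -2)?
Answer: 152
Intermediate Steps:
q(a, O) = -1 + a/2 (q(a, O) = ((1 - 3) + a)/2 = (-2 + a)/2 = -1 + a/2)
F = -15 (F = 5*(-1 + (½)*(-4)) = 5*(-1 - 2) = 5*(-3) = -15)
F*(-4 - 3*5) - 133 = -15*(-4 - 3*5) - 133 = -15*(-4 - 15) - 133 = -15*(-19) - 133 = 285 - 133 = 152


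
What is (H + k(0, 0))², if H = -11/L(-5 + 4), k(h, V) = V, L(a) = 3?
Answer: 121/9 ≈ 13.444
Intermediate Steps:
H = -11/3 ≈ -3.6667
(H + k(0, 0))² = (-11/3 + 0)² = (-11/3)² = 121/9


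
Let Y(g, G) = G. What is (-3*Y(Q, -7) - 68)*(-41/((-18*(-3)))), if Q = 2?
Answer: 1927/54 ≈ 35.685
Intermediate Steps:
(-3*Y(Q, -7) - 68)*(-41/((-18*(-3)))) = (-3*(-7) - 68)*(-41/((-18*(-3)))) = (21 - 68)*(-41/54) = -(-1927)/54 = -47*(-41/54) = 1927/54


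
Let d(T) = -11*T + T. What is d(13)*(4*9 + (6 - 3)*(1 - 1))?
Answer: -4680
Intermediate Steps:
d(T) = -10*T
d(13)*(4*9 + (6 - 3)*(1 - 1)) = (-10*13)*(4*9 + (6 - 3)*(1 - 1)) = -130*(36 + 3*0) = -130*(36 + 0) = -130*36 = -4680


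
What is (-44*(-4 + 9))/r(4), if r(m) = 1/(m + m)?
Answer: -1760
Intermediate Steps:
r(m) = 1/(2*m)
(-44*(-4 + 9))/r(4) = (-44*(-4 + 9))/(((1/2)/4)) = (-44*5)/(((1/2)*(1/4))) = -220/1/8 = -220*8 = -1760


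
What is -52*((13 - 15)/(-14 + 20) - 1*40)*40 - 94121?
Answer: -30683/3 ≈ -10228.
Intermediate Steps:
-52*((13 - 15)/(-14 + 20) - 1*40)*40 - 94121 = -52*(-2/6 - 40)*40 - 94121 = -52*(-2*⅙ - 40)*40 - 94121 = -52*(-⅓ - 40)*40 - 94121 = -52*(-121/3)*40 - 94121 = (6292/3)*40 - 94121 = 251680/3 - 94121 = -30683/3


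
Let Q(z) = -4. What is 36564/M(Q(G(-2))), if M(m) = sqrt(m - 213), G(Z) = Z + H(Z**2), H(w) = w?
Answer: -36564*I*sqrt(217)/217 ≈ -2482.1*I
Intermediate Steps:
G(Z) = Z + Z**2
M(m) = sqrt(-213 + m)
36564/M(Q(G(-2))) = 36564/(sqrt(-213 - 4)) = 36564/(sqrt(-217)) = 36564/((I*sqrt(217))) = 36564*(-I*sqrt(217)/217) = -36564*I*sqrt(217)/217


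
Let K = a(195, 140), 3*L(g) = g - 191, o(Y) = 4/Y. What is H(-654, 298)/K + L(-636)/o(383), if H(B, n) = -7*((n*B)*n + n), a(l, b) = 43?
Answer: 4864891649/516 ≈ 9.4281e+6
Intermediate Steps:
L(g) = -191/3 + g/3 (L(g) = (g - 191)/3 = (-191 + g)/3 = -191/3 + g/3)
H(B, n) = -7*n - 7*B*n² (H(B, n) = -7*((B*n)*n + n) = -7*(B*n² + n) = -7*(n + B*n²) = -7*n - 7*B*n²)
K = 43
H(-654, 298)/K + L(-636)/o(383) = -7*298*(1 - 654*298)/43 + (-191/3 + (⅓)*(-636))/((4/383)) = -7*298*(1 - 194892)*(1/43) + (-191/3 - 212)/((4*(1/383))) = -7*298*(-194891)*(1/43) - 827/(3*4/383) = 406542626*(1/43) - 827/3*383/4 = 406542626/43 - 316741/12 = 4864891649/516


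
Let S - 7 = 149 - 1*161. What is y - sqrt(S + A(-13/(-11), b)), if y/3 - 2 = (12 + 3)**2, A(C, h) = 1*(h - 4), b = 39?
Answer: 681 - sqrt(30) ≈ 675.52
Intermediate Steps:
A(C, h) = -4 + h (A(C, h) = 1*(-4 + h) = -4 + h)
S = -5 (S = 7 + (149 - 1*161) = 7 + (149 - 161) = 7 - 12 = -5)
y = 681 (y = 6 + 3*(12 + 3)**2 = 6 + 3*15**2 = 6 + 3*225 = 6 + 675 = 681)
y - sqrt(S + A(-13/(-11), b)) = 681 - sqrt(-5 + (-4 + 39)) = 681 - sqrt(-5 + 35) = 681 - sqrt(30)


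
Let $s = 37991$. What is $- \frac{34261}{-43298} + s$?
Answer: $\frac{1644968579}{43298} \approx 37992.0$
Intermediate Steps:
$- \frac{34261}{-43298} + s = - \frac{34261}{-43298} + 37991 = \left(-34261\right) \left(- \frac{1}{43298}\right) + 37991 = \frac{34261}{43298} + 37991 = \frac{1644968579}{43298}$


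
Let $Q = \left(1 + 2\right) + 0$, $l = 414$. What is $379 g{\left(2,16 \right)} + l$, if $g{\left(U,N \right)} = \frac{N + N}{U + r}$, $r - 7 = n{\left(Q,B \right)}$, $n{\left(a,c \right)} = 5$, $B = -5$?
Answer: $\frac{8962}{7} \approx 1280.3$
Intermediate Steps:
$Q = 3$ ($Q = 3 + 0 = 3$)
$r = 12$ ($r = 7 + 5 = 12$)
$g{\left(U,N \right)} = \frac{2 N}{12 + U}$ ($g{\left(U,N \right)} = \frac{N + N}{U + 12} = \frac{2 N}{12 + U}$)
$379 g{\left(2,16 \right)} + l = 379 \cdot 2 \cdot 16 \frac{1}{12 + 2} + 414 = 379 \cdot 2 \cdot 16 \cdot \frac{1}{14} + 414 = 379 \cdot \frac{16}{7} + 414 = \frac{6064}{7} + 414 = \frac{8962}{7}$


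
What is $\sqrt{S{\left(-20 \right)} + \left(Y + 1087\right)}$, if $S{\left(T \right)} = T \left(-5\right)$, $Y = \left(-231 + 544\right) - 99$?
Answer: $\sqrt{1401} \approx 37.43$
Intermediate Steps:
$Y = 214$ ($Y = 313 - 99 = 214$)
$S{\left(T \right)} = - 5 T$
$\sqrt{S{\left(-20 \right)} + \left(Y + 1087\right)} = \sqrt{\left(-5\right) \left(-20\right) + \left(214 + 1087\right)} = \sqrt{100 + 1301} = \sqrt{1401}$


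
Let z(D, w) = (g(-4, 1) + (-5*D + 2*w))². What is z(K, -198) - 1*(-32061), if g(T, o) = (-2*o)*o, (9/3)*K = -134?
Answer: 563125/9 ≈ 62569.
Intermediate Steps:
K = -134/3 (K = (⅓)*(-134) = -134/3 ≈ -44.667)
g(T, o) = -2*o²
z(D, w) = (-2 - 5*D + 2*w)² (z(D, w) = (-2*1² + (-5*D + 2*w))² = (-2*1 + (-5*D + 2*w))² = (-2 + (-5*D + 2*w))² = (-2 - 5*D + 2*w)²)
z(K, -198) - 1*(-32061) = (2 - 2*(-198) + 5*(-134/3))² - 1*(-32061) = (2 + 396 - 670/3)² + 32061 = (524/3)² + 32061 = 274576/9 + 32061 = 563125/9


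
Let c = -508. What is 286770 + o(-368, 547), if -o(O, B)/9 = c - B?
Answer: 296265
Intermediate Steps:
o(O, B) = 4572 + 9*B (o(O, B) = -9*(-508 - B) = 4572 + 9*B)
286770 + o(-368, 547) = 286770 + (4572 + 9*547) = 286770 + (4572 + 4923) = 286770 + 9495 = 296265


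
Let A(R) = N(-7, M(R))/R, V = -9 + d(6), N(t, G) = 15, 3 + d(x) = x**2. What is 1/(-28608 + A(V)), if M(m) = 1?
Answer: -8/228859 ≈ -3.4956e-5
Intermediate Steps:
d(x) = -3 + x**2
V = 24 (V = -9 + (-3 + 6**2) = -9 + (-3 + 36) = -9 + 33 = 24)
A(R) = 15/R
1/(-28608 + A(V)) = 1/(-28608 + 15/24) = 1/(-28608 + 15*(1/24)) = 1/(-28608 + 5/8) = 1/(-228859/8) = -8/228859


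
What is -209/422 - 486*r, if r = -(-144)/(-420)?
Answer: 2453789/14770 ≈ 166.13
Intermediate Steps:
r = -12/35 (r = -(-144)*(-1)/420 = -1*12/35 = -12/35 ≈ -0.34286)
-209/422 - 486*r = -209/422 - 486*(-12/35) = -209*1/422 + 5832/35 = -209/422 + 5832/35 = 2453789/14770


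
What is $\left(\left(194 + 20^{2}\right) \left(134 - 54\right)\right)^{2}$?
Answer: $2258150400$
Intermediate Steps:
$\left(\left(194 + 20^{2}\right) \left(134 - 54\right)\right)^{2} = \left(\left(194 + 400\right) 80\right)^{2} = \left(594 \cdot 80\right)^{2} = 47520^{2} = 2258150400$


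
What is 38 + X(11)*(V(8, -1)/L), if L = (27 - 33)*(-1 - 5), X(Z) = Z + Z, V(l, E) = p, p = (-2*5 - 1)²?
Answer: 2015/18 ≈ 111.94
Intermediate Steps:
p = 121 (p = (-10 - 1)² = (-11)² = 121)
V(l, E) = 121
X(Z) = 2*Z
L = 36 (L = -6*(-6) = 36)
38 + X(11)*(V(8, -1)/L) = 38 + (2*11)*(121/36) = 38 + 22*(121*(1/36)) = 38 + 22*(121/36) = 38 + 1331/18 = 2015/18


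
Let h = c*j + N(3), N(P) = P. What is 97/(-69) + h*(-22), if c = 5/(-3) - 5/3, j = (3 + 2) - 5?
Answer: -4651/69 ≈ -67.406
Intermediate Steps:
j = 0 (j = 5 - 5 = 0)
c = -10/3 (c = 5*(-⅓) - 5*⅓ = -5/3 - 5/3 = -10/3 ≈ -3.3333)
h = 3 (h = -10/3*0 + 3 = 0 + 3 = 3)
97/(-69) + h*(-22) = 97/(-69) + 3*(-22) = 97*(-1/69) - 66 = -97/69 - 66 = -4651/69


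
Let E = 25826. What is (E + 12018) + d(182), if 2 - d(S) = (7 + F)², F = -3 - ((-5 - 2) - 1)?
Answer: 37702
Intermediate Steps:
F = 5 (F = -3 - (-7 - 1) = -3 - 1*(-8) = -3 + 8 = 5)
d(S) = -142 (d(S) = 2 - (7 + 5)² = 2 - 1*12² = 2 - 1*144 = 2 - 144 = -142)
(E + 12018) + d(182) = (25826 + 12018) - 142 = 37844 - 142 = 37702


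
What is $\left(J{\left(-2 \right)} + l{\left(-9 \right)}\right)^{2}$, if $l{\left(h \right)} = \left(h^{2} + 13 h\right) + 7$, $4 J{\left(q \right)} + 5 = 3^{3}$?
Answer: $\frac{2209}{4} \approx 552.25$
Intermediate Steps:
$J{\left(q \right)} = \frac{11}{2}$ ($J{\left(q \right)} = - \frac{5}{4} + \frac{3^{3}}{4} = - \frac{5}{4} + \frac{1}{4} \cdot 27 = - \frac{5}{4} + \frac{27}{4} = \frac{11}{2}$)
$l{\left(h \right)} = 7 + h^{2} + 13 h$
$\left(J{\left(-2 \right)} + l{\left(-9 \right)}\right)^{2} = \left(\frac{11}{2} + \left(7 + \left(-9\right)^{2} + 13 \left(-9\right)\right)\right)^{2} = \left(\frac{11}{2} + \left(7 + 81 - 117\right)\right)^{2} = \left(\frac{11}{2} - 29\right)^{2} = \left(- \frac{47}{2}\right)^{2} = \frac{2209}{4}$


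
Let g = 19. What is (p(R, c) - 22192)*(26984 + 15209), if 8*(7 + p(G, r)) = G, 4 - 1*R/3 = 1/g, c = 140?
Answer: -142360152439/152 ≈ -9.3658e+8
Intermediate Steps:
R = 225/19 (R = 12 - 3/19 = 225/19 ≈ 11.842)
p(G, r) = -7 + G/8
(p(R, c) - 22192)*(26984 + 15209) = ((-7 + (⅛)*(225/19)) - 22192)*(26984 + 15209) = ((-7 + 225/152) - 22192)*42193 = (-839/152 - 22192)*42193 = -3374023/152*42193 = -142360152439/152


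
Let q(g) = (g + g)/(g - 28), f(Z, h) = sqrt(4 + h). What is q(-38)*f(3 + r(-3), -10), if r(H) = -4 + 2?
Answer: 38*I*sqrt(6)/33 ≈ 2.8206*I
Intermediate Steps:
r(H) = -2
q(g) = 2*g/(-28 + g) (q(g) = (2*g)/(-28 + g) = 2*g/(-28 + g))
q(-38)*f(3 + r(-3), -10) = (2*(-38)/(-28 - 38))*sqrt(4 - 10) = (2*(-38)/(-66))*sqrt(-6) = (2*(-38)*(-1/66))*(I*sqrt(6)) = 38*(I*sqrt(6))/33 = 38*I*sqrt(6)/33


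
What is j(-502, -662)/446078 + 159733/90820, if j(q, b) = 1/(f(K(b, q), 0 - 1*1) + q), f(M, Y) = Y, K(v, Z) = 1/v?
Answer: 943169700729/536261589260 ≈ 1.7588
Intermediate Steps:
j(q, b) = 1/(-1 + q) (j(q, b) = 1/((0 - 1*1) + q) = 1/((0 - 1) + q) = 1/(-1 + q))
j(-502, -662)/446078 + 159733/90820 = 1/(-1 - 502*446078) + 159733/90820 = (1/446078)/(-503) + 159733*(1/90820) = -1/503*1/446078 + 8407/4780 = -1/224377234 + 8407/4780 = 943169700729/536261589260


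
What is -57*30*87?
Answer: -148770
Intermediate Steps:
-57*30*87 = -1710*87 = -148770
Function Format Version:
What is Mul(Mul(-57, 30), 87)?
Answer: -148770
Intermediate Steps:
Mul(Mul(-57, 30), 87) = Mul(-1710, 87) = -148770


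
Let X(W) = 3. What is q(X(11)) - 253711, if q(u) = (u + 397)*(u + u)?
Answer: -251311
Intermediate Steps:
q(u) = 2*u*(397 + u) (q(u) = (397 + u)*(2*u) = 2*u*(397 + u))
q(X(11)) - 253711 = 2*3*(397 + 3) - 253711 = 2*3*400 - 253711 = 2400 - 253711 = -251311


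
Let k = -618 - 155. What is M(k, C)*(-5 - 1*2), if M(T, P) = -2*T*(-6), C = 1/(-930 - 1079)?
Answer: 64932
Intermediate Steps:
k = -773
C = -1/2009 (C = 1/(-2009) = -1/2009 ≈ -0.00049776)
M(T, P) = 12*T
M(k, C)*(-5 - 1*2) = (12*(-773))*(-5 - 1*2) = -9276*(-5 - 2) = -9276*(-7) = 64932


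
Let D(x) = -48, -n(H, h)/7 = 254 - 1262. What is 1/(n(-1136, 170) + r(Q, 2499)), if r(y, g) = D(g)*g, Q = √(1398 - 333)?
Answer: -1/112896 ≈ -8.8577e-6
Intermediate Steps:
n(H, h) = 7056 (n(H, h) = -7*(254 - 1262) = -7*(-1008) = 7056)
Q = √1065 ≈ 32.634
r(y, g) = -48*g
1/(n(-1136, 170) + r(Q, 2499)) = 1/(7056 - 48*2499) = 1/(7056 - 119952) = 1/(-112896) = -1/112896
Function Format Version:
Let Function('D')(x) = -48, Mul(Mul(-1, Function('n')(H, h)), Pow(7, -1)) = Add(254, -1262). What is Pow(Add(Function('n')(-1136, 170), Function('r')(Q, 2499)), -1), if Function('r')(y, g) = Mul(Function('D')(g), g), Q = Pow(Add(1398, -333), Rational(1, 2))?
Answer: Rational(-1, 112896) ≈ -8.8577e-6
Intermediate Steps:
Function('n')(H, h) = 7056 (Function('n')(H, h) = Mul(-7, Add(254, -1262)) = Mul(-7, -1008) = 7056)
Q = Pow(1065, Rational(1, 2)) ≈ 32.634
Function('r')(y, g) = Mul(-48, g)
Pow(Add(Function('n')(-1136, 170), Function('r')(Q, 2499)), -1) = Pow(Add(7056, Mul(-48, 2499)), -1) = Pow(Add(7056, -119952), -1) = Pow(-112896, -1) = Rational(-1, 112896)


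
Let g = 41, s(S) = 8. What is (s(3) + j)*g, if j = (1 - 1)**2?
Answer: 328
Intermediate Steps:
j = 0 (j = 0**2 = 0)
(s(3) + j)*g = (8 + 0)*41 = 8*41 = 328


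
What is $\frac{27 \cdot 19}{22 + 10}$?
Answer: $\frac{513}{32} \approx 16.031$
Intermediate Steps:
$\frac{27 \cdot 19}{22 + 10} = \frac{513}{32}$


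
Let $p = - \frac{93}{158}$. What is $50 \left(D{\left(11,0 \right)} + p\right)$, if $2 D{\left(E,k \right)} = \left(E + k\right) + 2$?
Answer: $\frac{23350}{79} \approx 295.57$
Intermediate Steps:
$p = - \frac{93}{158}$ ($p = \left(-93\right) \frac{1}{158} = - \frac{93}{158} \approx -0.58861$)
$D{\left(E,k \right)} = 1 + \frac{E}{2} + \frac{k}{2}$ ($D{\left(E,k \right)} = \frac{\left(E + k\right) + 2}{2} = \frac{2 + E + k}{2} = 1 + \frac{E}{2} + \frac{k}{2}$)
$50 \left(D{\left(11,0 \right)} + p\right) = 50 \left(\left(1 + \frac{1}{2} \cdot 11 + \frac{1}{2} \cdot 0\right) - \frac{93}{158}\right) = 50 \left(\left(1 + \frac{11}{2} + 0\right) - \frac{93}{158}\right) = 50 \left(\frac{13}{2} - \frac{93}{158}\right) = 50 \cdot \frac{467}{79} = \frac{23350}{79}$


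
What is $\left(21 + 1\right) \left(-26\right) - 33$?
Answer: $-605$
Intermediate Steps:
$\left(21 + 1\right) \left(-26\right) - 33 = 22 \left(-26\right) - 33 = -572 - 33 = -605$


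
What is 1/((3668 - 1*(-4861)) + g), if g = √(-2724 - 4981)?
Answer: 8529/72751546 - I*√7705/72751546 ≈ 0.00011723 - 1.2065e-6*I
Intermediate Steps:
g = I*√7705 (g = √(-7705) = I*√7705 ≈ 87.778*I)
1/((3668 - 1*(-4861)) + g) = 1/((3668 - 1*(-4861)) + I*√7705) = 1/((3668 + 4861) + I*√7705) = 1/(8529 + I*√7705)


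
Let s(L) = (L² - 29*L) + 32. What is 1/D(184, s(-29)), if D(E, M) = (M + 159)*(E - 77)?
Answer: 1/200411 ≈ 4.9897e-6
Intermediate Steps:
s(L) = 32 + L² - 29*L
D(E, M) = (-77 + E)*(159 + M) (D(E, M) = (159 + M)*(-77 + E) = (-77 + E)*(159 + M))
1/D(184, s(-29)) = 1/(-12243 - 77*(32 + (-29)² - 29*(-29)) + 159*184 + 184*(32 + (-29)² - 29*(-29))) = 1/(-12243 - 77*(32 + 841 + 841) + 29256 + 184*(32 + 841 + 841)) = 1/(-12243 - 77*1714 + 29256 + 184*1714) = 1/(-12243 - 131978 + 29256 + 315376) = 1/200411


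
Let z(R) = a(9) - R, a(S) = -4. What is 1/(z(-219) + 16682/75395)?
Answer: 75395/16226607 ≈ 0.0046464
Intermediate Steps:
z(R) = -4 - R
1/(z(-219) + 16682/75395) = 1/((-4 - 1*(-219)) + 16682/75395) = 1/((-4 + 219) + 16682*(1/75395)) = 1/(215 + 16682/75395) = 1/(16226607/75395) = 75395/16226607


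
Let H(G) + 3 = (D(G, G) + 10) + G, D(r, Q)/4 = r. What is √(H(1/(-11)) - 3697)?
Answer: I*√446545/11 ≈ 60.749*I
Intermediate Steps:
D(r, Q) = 4*r
H(G) = 7 + 5*G (H(G) = -3 + ((4*G + 10) + G) = -3 + ((10 + 4*G) + G) = -3 + (10 + 5*G) = 7 + 5*G)
√(H(1/(-11)) - 3697) = √((7 + 5/(-11)) - 3697) = √((7 + 5*(-1/11)) - 3697) = √((7 - 5/11) - 3697) = √(72/11 - 3697) = √(-40595/11) = I*√446545/11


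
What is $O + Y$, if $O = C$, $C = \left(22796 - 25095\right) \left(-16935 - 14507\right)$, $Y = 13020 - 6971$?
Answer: $72291207$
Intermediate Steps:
$Y = 6049$
$C = 72285158$ ($C = \left(-2299\right) \left(-31442\right) = 72285158$)
$O = 72285158$
$O + Y = 72285158 + 6049 = 72291207$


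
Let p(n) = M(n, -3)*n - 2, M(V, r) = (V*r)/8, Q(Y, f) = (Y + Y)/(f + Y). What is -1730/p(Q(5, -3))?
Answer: 13840/91 ≈ 152.09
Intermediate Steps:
Q(Y, f) = 2*Y/(Y + f) (Q(Y, f) = (2*Y)/(Y + f) = 2*Y/(Y + f))
M(V, r) = V*r/8 (M(V, r) = (V*r)*(⅛) = V*r/8)
p(n) = -2 - 3*n²/8 (p(n) = ((⅛)*n*(-3))*n - 2 = (-3*n/8)*n - 2 = -3*n²/8 - 2 = -2 - 3*n²/8)
-1730/p(Q(5, -3)) = -1730/(-2 - 3*100/(5 - 3)²/8) = -1730/(-2 - 3*(2*5/2)²/8) = -1730/(-2 - 3*(2*5*(½))²/8) = -1730/(-2 - 3/8*5²) = -1730/(-2 - 3/8*25) = -1730/(-2 - 75/8) = -1730/(-91/8) = -1730*(-8/91) = 13840/91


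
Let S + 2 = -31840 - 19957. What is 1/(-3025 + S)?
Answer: -1/54824 ≈ -1.8240e-5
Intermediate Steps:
S = -51799 (S = -2 + (-31840 - 19957) = -2 - 51797 = -51799)
1/(-3025 + S) = 1/(-3025 - 51799) = 1/(-54824) = -1/54824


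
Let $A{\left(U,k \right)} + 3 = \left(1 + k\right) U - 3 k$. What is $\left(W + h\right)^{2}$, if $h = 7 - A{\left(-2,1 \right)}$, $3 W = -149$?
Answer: $\frac{9604}{9} \approx 1067.1$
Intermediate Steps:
$W = - \frac{149}{3}$ ($W = \frac{1}{3} \left(-149\right) = - \frac{149}{3} \approx -49.667$)
$A{\left(U,k \right)} = -3 - 3 k + U \left(1 + k\right)$ ($A{\left(U,k \right)} = -3 + \left(\left(1 + k\right) U - 3 k\right) = -3 + \left(U \left(1 + k\right) - 3 k\right) = -3 + \left(- 3 k + U \left(1 + k\right)\right) = -3 - 3 k + U \left(1 + k\right)$)
$h = 17$ ($h = 7 - \left(-3 - 2 - 3 - 2\right) = 7 - -10 = 7 + 10 = 17$)
$\left(W + h\right)^{2} = \left(- \frac{149}{3} + 17\right)^{2} = \left(- \frac{98}{3}\right)^{2} = \frac{9604}{9}$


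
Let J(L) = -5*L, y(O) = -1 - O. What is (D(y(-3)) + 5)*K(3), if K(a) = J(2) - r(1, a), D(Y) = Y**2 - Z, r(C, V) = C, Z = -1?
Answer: -110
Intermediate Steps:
D(Y) = 1 + Y**2 (D(Y) = Y**2 - 1*(-1) = Y**2 + 1 = 1 + Y**2)
K(a) = -11 (K(a) = -5*2 - 1*1 = -10 - 1 = -11)
(D(y(-3)) + 5)*K(3) = ((1 + (-1 - 1*(-3))**2) + 5)*(-11) = ((1 + (-1 + 3)**2) + 5)*(-11) = ((1 + 2**2) + 5)*(-11) = ((1 + 4) + 5)*(-11) = (5 + 5)*(-11) = 10*(-11) = -110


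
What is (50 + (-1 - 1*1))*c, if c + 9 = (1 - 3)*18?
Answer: -2160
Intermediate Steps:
c = -45 (c = -9 + (1 - 3)*18 = -9 - 2*18 = -9 - 36 = -45)
(50 + (-1 - 1*1))*c = (50 + (-1 - 1*1))*(-45) = (50 + (-1 - 1))*(-45) = (50 - 2)*(-45) = 48*(-45) = -2160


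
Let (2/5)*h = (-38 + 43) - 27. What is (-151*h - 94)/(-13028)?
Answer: -8211/13028 ≈ -0.63026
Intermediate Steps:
h = -55 (h = 5*((-38 + 43) - 27)/2 = 5*(5 - 27)/2 = (5/2)*(-22) = -55)
(-151*h - 94)/(-13028) = (-151*(-55) - 94)/(-13028) = (8305 - 94)*(-1/13028) = 8211*(-1/13028) = -8211/13028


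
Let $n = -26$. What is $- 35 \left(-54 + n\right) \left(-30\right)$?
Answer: $-84000$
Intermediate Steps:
$- 35 \left(-54 + n\right) \left(-30\right) = - 35 \left(-54 - 26\right) \left(-30\right) = \left(-35\right) \left(-80\right) \left(-30\right) = 2800 \left(-30\right) = -84000$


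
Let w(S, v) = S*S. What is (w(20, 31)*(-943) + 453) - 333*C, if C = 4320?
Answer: -1815307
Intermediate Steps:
w(S, v) = S**2
(w(20, 31)*(-943) + 453) - 333*C = (20**2*(-943) + 453) - 333*4320 = (400*(-943) + 453) - 1*1438560 = (-377200 + 453) - 1438560 = -376747 - 1438560 = -1815307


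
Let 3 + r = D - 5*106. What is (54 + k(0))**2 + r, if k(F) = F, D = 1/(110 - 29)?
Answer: 193024/81 ≈ 2383.0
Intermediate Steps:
D = 1/81 ≈ 0.012346
r = -43172/81 (r = -3 + (1/81 - 5*106) = -3 + (1/81 - 530) = -3 - 42929/81 = -43172/81 ≈ -532.99)
(54 + k(0))**2 + r = (54 + 0)**2 - 43172/81 = 54**2 - 43172/81 = 2916 - 43172/81 = 193024/81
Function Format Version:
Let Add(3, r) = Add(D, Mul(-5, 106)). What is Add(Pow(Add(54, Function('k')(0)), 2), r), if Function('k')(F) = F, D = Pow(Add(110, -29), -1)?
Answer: Rational(193024, 81) ≈ 2383.0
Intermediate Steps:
D = Rational(1, 81) (D = Pow(81, -1) = Rational(1, 81) ≈ 0.012346)
r = Rational(-43172, 81) (r = Add(-3, Add(Rational(1, 81), Mul(-5, 106))) = Add(-3, Add(Rational(1, 81), -530)) = Add(-3, Rational(-42929, 81)) = Rational(-43172, 81) ≈ -532.99)
Add(Pow(Add(54, Function('k')(0)), 2), r) = Add(Pow(Add(54, 0), 2), Rational(-43172, 81)) = Add(Pow(54, 2), Rational(-43172, 81)) = Add(2916, Rational(-43172, 81)) = Rational(193024, 81)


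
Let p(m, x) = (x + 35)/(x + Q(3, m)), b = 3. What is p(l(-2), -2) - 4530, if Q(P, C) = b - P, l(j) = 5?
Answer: -9093/2 ≈ -4546.5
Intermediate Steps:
Q(P, C) = 3 - P
p(m, x) = (35 + x)/x (p(m, x) = (x + 35)/(x + (3 - 1*3)) = (35 + x)/(x + (3 - 3)) = (35 + x)/(x + 0) = (35 + x)/x)
p(l(-2), -2) - 4530 = (35 - 2)/(-2) - 4530 = -1/2*33 - 4530 = -33/2 - 4530 = -9093/2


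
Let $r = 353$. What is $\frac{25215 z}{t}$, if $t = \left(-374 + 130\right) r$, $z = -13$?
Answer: $\frac{327795}{86132} \approx 3.8057$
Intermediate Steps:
$t = -86132$ ($t = \left(-374 + 130\right) 353 = \left(-244\right) 353 = -86132$)
$\frac{25215 z}{t} = \frac{25215 \left(-13\right)}{-86132} = \left(-327795\right) \left(- \frac{1}{86132}\right) = \frac{327795}{86132}$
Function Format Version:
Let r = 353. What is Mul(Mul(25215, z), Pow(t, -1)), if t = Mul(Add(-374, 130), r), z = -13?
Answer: Rational(327795, 86132) ≈ 3.8057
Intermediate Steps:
t = -86132 (t = Mul(Add(-374, 130), 353) = Mul(-244, 353) = -86132)
Mul(Mul(25215, z), Pow(t, -1)) = Mul(Mul(25215, -13), Pow(-86132, -1)) = Mul(-327795, Rational(-1, 86132)) = Rational(327795, 86132)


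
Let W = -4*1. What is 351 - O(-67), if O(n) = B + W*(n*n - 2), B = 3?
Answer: 18296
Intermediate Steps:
W = -4
O(n) = 11 - 4*n² (O(n) = 3 - 4*(n*n - 2) = 3 - 4*(n² - 2) = 3 - 4*(-2 + n²) = 3 + (8 - 4*n²) = 11 - 4*n²)
351 - O(-67) = 351 - (11 - 4*(-67)²) = 351 - (11 - 4*4489) = 351 - (11 - 17956) = 351 - 1*(-17945) = 351 + 17945 = 18296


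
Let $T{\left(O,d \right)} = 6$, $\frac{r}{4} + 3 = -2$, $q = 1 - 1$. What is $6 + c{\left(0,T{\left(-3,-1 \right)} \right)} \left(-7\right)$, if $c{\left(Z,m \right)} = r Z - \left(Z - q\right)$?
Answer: $6$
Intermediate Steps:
$q = 0$ ($q = 1 - 1 = 0$)
$r = -20$ ($r = -12 + 4 \left(-2\right) = -12 - 8 = -20$)
$c{\left(Z,m \right)} = - 21 Z$ ($c{\left(Z,m \right)} = - 20 Z + \left(0 - Z\right) = - 20 Z - Z = - 21 Z$)
$6 + c{\left(0,T{\left(-3,-1 \right)} \right)} \left(-7\right) = 6 + \left(-21\right) 0 \left(-7\right) = 6 + 0 \left(-7\right) = 6 + 0 = 6$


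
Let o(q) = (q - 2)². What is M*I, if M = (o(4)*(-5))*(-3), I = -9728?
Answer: -583680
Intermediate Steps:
o(q) = (-2 + q)²
M = 60 (M = ((-2 + 4)²*(-5))*(-3) = (2²*(-5))*(-3) = (4*(-5))*(-3) = -20*(-3) = 60)
M*I = 60*(-9728) = -583680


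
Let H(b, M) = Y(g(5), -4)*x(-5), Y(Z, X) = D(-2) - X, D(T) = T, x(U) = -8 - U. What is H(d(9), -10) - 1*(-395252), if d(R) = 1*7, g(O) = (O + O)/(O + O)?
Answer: 395246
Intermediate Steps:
g(O) = 1 (g(O) = (2*O)/((2*O)) = (2*O)*(1/(2*O)) = 1)
Y(Z, X) = -2 - X
d(R) = 7
H(b, M) = -6 (H(b, M) = (-2 - 1*(-4))*(-8 - 1*(-5)) = (-2 + 4)*(-8 + 5) = 2*(-3) = -6)
H(d(9), -10) - 1*(-395252) = -6 - 1*(-395252) = -6 + 395252 = 395246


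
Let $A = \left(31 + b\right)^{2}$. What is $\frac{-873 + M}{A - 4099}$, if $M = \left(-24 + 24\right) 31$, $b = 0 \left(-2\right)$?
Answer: $\frac{291}{1046} \approx 0.2782$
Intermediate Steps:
$b = 0$
$M = 0$ ($M = 0 \cdot 31 = 0$)
$A = 961$ ($A = \left(31 + 0\right)^{2} = 31^{2} = 961$)
$\frac{-873 + M}{A - 4099} = \frac{-873 + 0}{961 - 4099} = - \frac{873}{-3138} = \left(-873\right) \left(- \frac{1}{3138}\right) = \frac{291}{1046}$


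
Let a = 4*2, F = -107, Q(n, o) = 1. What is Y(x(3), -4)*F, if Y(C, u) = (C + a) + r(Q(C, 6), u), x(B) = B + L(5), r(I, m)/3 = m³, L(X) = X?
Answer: 18832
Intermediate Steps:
r(I, m) = 3*m³
a = 8
x(B) = 5 + B (x(B) = B + 5 = 5 + B)
Y(C, u) = 8 + C + 3*u³ (Y(C, u) = (C + 8) + 3*u³ = (8 + C) + 3*u³ = 8 + C + 3*u³)
Y(x(3), -4)*F = (8 + (5 + 3) + 3*(-4)³)*(-107) = (8 + 8 + 3*(-64))*(-107) = (8 + 8 - 192)*(-107) = -176*(-107) = 18832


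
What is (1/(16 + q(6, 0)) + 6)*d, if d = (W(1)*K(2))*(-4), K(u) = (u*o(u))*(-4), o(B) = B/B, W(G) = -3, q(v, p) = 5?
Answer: -4064/7 ≈ -580.57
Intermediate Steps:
o(B) = 1
K(u) = -4*u (K(u) = (u*1)*(-4) = u*(-4) = -4*u)
d = -96 (d = -(-12)*2*(-4) = -3*(-8)*(-4) = 24*(-4) = -96)
(1/(16 + q(6, 0)) + 6)*d = (1/(16 + 5) + 6)*(-96) = (1/21 + 6)*(-96) = (127/21)*(-96) = -4064/7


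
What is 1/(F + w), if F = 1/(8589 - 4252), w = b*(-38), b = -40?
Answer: 4337/6592241 ≈ 0.00065789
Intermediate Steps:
w = 1520 (w = -40*(-38) = 1520)
F = 1/4337 ≈ 0.00023057
1/(F + w) = 1/(1/4337 + 1520) = 1/(6592241/4337) = 4337/6592241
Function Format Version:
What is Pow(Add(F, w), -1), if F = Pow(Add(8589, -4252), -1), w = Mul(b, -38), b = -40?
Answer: Rational(4337, 6592241) ≈ 0.00065789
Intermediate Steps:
w = 1520 (w = Mul(-40, -38) = 1520)
F = Rational(1, 4337) (F = Pow(4337, -1) = Rational(1, 4337) ≈ 0.00023057)
Pow(Add(F, w), -1) = Pow(Add(Rational(1, 4337), 1520), -1) = Pow(Rational(6592241, 4337), -1) = Rational(4337, 6592241)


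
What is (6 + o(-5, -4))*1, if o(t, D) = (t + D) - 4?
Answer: -7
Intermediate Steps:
o(t, D) = -4 + D + t (o(t, D) = (D + t) - 4 = -4 + D + t)
(6 + o(-5, -4))*1 = (6 + (-4 - 4 - 5))*1 = (6 - 13)*1 = -7*1 = -7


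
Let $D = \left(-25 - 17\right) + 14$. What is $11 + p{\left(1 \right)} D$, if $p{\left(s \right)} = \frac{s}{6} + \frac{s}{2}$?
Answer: $- \frac{23}{3} \approx -7.6667$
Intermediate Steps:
$p{\left(s \right)} = \frac{2 s}{3}$ ($p{\left(s \right)} = s \frac{1}{6} + s \frac{1}{2} = \frac{s}{6} + \frac{s}{2} = \frac{2 s}{3}$)
$D = -28$ ($D = -42 + 14 = -28$)
$11 + p{\left(1 \right)} D = 11 + \frac{2}{3} \cdot 1 \left(-28\right) = 11 + \frac{2}{3} \left(-28\right) = 11 - \frac{56}{3} = - \frac{23}{3}$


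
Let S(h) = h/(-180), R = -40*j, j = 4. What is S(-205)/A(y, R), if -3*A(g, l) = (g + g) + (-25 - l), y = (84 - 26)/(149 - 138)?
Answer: -451/19212 ≈ -0.023475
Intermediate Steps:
R = -160 (R = -40*4 = -160)
y = 58/11 ≈ 5.2727
A(g, l) = 25/3 - 2*g/3 + l/3 (A(g, l) = -((g + g) + (-25 - l))/3 = -(2*g + (-25 - l))/3 = -(-25 - l + 2*g)/3 = 25/3 - 2*g/3 + l/3)
S(h) = -h/180 (S(h) = h*(-1/180) = -h/180)
S(-205)/A(y, R) = (-1/180*(-205))/(25/3 - ⅔*58/11 + (⅓)*(-160)) = 41/(36*(25/3 - 116/33 - 160/3)) = 41/(36*(-1601/33)) = (41/36)*(-33/1601) = -451/19212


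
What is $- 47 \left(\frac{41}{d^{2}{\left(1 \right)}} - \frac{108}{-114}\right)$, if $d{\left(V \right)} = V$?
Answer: $- \frac{37459}{19} \approx -1971.5$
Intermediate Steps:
$- 47 \left(\frac{41}{d^{2}{\left(1 \right)}} - \frac{108}{-114}\right) = - 47 \left(\frac{41}{1^{2}} - \frac{108}{-114}\right) = - 47 \left(\frac{41}{1} - - \frac{18}{19}\right) = - 47 \left(41 \cdot 1 + \frac{18}{19}\right) = - 47 \left(41 + \frac{18}{19}\right) = \left(-47\right) \frac{797}{19} = - \frac{37459}{19}$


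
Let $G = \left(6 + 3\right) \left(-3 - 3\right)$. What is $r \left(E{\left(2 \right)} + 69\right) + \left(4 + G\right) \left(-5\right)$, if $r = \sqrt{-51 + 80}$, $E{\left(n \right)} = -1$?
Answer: $250 + 68 \sqrt{29} \approx 616.19$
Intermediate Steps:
$r = \sqrt{29} \approx 5.3852$
$G = -54$ ($G = 9 \left(-6\right) = -54$)
$r \left(E{\left(2 \right)} + 69\right) + \left(4 + G\right) \left(-5\right) = \sqrt{29} \left(-1 + 69\right) + \left(4 - 54\right) \left(-5\right) = \sqrt{29} \cdot 68 - -250 = 68 \sqrt{29} + 250 = 250 + 68 \sqrt{29}$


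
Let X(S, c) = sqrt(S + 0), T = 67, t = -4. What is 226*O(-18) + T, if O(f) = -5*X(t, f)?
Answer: 67 - 2260*I ≈ 67.0 - 2260.0*I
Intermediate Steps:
X(S, c) = sqrt(S)
O(f) = -10*I
226*O(-18) + T = 226*(-10*I) + 67 = -2260*I + 67 = 67 - 2260*I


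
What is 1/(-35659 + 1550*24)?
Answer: 1/1541 ≈ 0.00064893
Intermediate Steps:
1/(-35659 + 1550*24) = 1/(-35659 + 37200) = 1/1541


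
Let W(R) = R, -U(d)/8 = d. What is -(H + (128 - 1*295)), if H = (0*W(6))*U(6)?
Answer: 167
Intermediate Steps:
U(d) = -8*d
H = 0 (H = (0*6)*(-8*6) = 0*(-48) = 0)
-(H + (128 - 1*295)) = -(0 + (128 - 1*295)) = -(0 + (128 - 295)) = -(0 - 167) = -1*(-167) = 167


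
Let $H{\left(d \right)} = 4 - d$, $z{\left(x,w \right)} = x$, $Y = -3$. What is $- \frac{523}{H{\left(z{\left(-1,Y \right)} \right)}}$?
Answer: $- \frac{523}{5} \approx -104.6$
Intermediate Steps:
$- \frac{523}{H{\left(z{\left(-1,Y \right)} \right)}} = - \frac{523}{4 - -1} = - \frac{523}{4 + 1} = - \frac{523}{5}$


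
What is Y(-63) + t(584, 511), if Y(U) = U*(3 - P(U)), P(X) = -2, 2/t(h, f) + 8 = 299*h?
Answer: -27500759/87304 ≈ -315.00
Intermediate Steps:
t(h, f) = 2/(-8 + 299*h)
Y(U) = 5*U (Y(U) = U*(3 - 1*(-2)) = U*(3 + 2) = U*5 = 5*U)
Y(-63) + t(584, 511) = 5*(-63) + 2/(-8 + 299*584) = -315 + 2/(-8 + 174616) = -315 + 2/174608 = -315 + 2*(1/174608) = -315 + 1/87304 = -27500759/87304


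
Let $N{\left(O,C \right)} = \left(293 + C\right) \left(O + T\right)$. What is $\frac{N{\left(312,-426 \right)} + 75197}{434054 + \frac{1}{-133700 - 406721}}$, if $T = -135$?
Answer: $\frac{27915987176}{234571896733} \approx 0.11901$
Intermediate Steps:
$N{\left(O,C \right)} = \left(-135 + O\right) \left(293 + C\right)$ ($N{\left(O,C \right)} = \left(293 + C\right) \left(O - 135\right) = \left(293 + C\right) \left(-135 + O\right) = \left(-135 + O\right) \left(293 + C\right)$)
$\frac{N{\left(312,-426 \right)} + 75197}{434054 + \frac{1}{-133700 - 406721}} = \frac{\left(-39555 - -57510 + 293 \cdot 312 - 132912\right) + 75197}{434054 + \frac{1}{-133700 - 406721}} = \frac{\left(-39555 + 57510 + 91416 - 132912\right) + 75197}{434054 + \frac{1}{-540421}} = \frac{-23541 + 75197}{434054 - \frac{1}{540421}} = \frac{51656}{\frac{234571896733}{540421}} = 51656 \cdot \frac{540421}{234571896733} = \frac{27915987176}{234571896733}$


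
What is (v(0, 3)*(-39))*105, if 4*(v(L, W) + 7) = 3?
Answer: 102375/4 ≈ 25594.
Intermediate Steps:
v(L, W) = -25/4 (v(L, W) = -7 + (¼)*3 = -7 + ¾ = -25/4)
(v(0, 3)*(-39))*105 = -25/4*(-39)*105 = (975/4)*105 = 102375/4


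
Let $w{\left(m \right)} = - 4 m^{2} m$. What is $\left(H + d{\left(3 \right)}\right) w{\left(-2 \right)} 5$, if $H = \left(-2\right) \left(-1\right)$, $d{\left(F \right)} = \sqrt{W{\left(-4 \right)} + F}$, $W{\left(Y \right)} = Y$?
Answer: $320 + 160 i \approx 320.0 + 160.0 i$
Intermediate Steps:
$d{\left(F \right)} = \sqrt{-4 + F}$
$w{\left(m \right)} = - 4 m^{3}$
$H = 2$
$\left(H + d{\left(3 \right)}\right) w{\left(-2 \right)} 5 = \left(2 + \sqrt{-4 + 3}\right) - 4 \left(-2\right)^{3} \cdot 5 = \left(2 + \sqrt{-1}\right) \left(-4\right) \left(-8\right) 5 = \left(2 + i\right) 32 \cdot 5 = \left(2 + i\right) 160 = 320 + 160 i$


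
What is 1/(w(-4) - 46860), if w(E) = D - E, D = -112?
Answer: -1/46968 ≈ -2.1291e-5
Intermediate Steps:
w(E) = -112 - E
1/(w(-4) - 46860) = 1/((-112 - 1*(-4)) - 46860) = 1/((-112 + 4) - 46860) = 1/(-108 - 46860) = 1/(-46968) = -1/46968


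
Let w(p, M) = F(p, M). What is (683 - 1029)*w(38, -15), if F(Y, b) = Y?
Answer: -13148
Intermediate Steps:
w(p, M) = p
(683 - 1029)*w(38, -15) = (683 - 1029)*38 = -346*38 = -13148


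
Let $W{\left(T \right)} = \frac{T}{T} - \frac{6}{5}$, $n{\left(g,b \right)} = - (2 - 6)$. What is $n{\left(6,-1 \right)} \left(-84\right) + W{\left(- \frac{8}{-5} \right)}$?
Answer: $- \frac{1681}{5} \approx -336.2$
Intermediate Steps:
$n{\left(g,b \right)} = 4$ ($n{\left(g,b \right)} = \left(-1\right) \left(-4\right) = 4$)
$W{\left(T \right)} = - \frac{1}{5}$ ($W{\left(T \right)} = 1 - \frac{6}{5} = - \frac{1}{5}$)
$n{\left(6,-1 \right)} \left(-84\right) + W{\left(- \frac{8}{-5} \right)} = 4 \left(-84\right) - \frac{1}{5} = -336 - \frac{1}{5} = - \frac{1681}{5}$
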